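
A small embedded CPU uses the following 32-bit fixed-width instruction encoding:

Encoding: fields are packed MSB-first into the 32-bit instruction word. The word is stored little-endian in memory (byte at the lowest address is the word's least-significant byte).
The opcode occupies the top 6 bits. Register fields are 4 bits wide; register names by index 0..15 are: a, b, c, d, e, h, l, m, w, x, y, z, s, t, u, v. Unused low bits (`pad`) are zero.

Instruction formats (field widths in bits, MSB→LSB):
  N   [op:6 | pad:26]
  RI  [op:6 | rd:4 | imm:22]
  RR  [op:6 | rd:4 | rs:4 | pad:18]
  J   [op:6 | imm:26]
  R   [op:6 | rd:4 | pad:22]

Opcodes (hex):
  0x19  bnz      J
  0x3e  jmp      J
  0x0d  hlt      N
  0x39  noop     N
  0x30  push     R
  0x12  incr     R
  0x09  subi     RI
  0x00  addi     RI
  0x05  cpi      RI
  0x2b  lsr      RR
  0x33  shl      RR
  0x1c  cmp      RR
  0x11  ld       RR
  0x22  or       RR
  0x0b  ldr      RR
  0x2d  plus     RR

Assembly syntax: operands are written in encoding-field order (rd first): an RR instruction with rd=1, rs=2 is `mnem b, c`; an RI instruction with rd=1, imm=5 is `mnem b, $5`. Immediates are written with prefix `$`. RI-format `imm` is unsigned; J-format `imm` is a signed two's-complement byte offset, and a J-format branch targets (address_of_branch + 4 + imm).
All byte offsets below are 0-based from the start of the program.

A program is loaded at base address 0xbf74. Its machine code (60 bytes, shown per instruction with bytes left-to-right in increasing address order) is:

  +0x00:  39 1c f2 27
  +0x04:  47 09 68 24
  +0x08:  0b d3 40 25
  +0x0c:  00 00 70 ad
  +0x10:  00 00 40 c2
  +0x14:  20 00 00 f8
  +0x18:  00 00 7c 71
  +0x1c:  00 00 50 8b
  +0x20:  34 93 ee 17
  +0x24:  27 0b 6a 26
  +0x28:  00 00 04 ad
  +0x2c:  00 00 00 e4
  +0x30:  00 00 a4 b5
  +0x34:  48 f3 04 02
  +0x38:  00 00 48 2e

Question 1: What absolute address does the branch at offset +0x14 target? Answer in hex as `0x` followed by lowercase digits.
[14] 20 00 00 f8 → 0xf8000020
  top 6b → 0x3e → jmp [J]
  imm@[25:0]=0x20 ⇒ $32
  target = base 0xbf74 + off 0x14 + 4 + imm 32 = 0xbfac

0xbfac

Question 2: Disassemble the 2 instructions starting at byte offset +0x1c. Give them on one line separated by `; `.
[1c] 00 00 50 8b → 0x8b500000
  top 6b → 0x22 → or [RR]
  [25:22] rd=13 = t
  [21:18] rs=4 = e
[20] 34 93 ee 17 → 0x17ee9334
  top 6b → 0x5 → cpi [RI]
  [25:22] rd=15 = v
  [21:0] imm=3052340 = $3052340

or t, e; cpi v, $3052340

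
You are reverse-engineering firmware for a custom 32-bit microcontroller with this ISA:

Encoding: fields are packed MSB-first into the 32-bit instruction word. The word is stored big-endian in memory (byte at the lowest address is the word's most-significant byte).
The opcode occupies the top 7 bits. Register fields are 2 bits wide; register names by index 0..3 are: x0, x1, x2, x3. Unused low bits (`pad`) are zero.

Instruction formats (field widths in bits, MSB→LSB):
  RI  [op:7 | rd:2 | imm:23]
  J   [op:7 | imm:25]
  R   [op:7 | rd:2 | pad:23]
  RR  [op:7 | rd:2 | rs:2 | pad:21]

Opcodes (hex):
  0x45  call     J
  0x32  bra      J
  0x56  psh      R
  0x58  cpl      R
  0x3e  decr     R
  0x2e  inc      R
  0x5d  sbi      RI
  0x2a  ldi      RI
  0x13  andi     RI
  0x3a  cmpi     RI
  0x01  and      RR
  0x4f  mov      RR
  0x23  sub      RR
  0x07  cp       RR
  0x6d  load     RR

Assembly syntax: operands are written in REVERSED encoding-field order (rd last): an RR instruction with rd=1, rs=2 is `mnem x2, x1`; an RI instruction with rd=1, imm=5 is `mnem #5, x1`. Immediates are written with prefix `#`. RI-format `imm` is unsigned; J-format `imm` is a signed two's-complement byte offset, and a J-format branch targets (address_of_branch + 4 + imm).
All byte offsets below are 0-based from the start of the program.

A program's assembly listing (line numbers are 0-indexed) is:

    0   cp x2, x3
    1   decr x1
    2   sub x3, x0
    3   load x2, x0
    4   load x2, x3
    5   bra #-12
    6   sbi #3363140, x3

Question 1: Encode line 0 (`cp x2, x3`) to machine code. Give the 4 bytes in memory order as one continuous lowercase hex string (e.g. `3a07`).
0. cp fields op=0x7:7|rd=3:2|rs=2:2|pad=0:21 → word 0fc00000h → 0f c0 00 00

0fc00000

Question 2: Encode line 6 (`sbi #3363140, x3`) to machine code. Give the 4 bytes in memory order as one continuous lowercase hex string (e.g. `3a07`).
6. sbi fields op=0x5d:7|rd=3:2|imm=3363140:23 → word bbb35144h → bb b3 51 44

bbb35144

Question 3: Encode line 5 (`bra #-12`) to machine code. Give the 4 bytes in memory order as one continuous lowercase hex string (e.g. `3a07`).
65fffff4

5. bra fields op=0x32:7|imm=-12:25 → word 65fffff4h → 65 ff ff f4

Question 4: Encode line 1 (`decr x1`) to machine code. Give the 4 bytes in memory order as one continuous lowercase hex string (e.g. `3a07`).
line 1 (decr): pack op=0x3e:7|rd=1:2|pad=0:23 = 0x7c800000; big→ 7c 80 00 00

7c800000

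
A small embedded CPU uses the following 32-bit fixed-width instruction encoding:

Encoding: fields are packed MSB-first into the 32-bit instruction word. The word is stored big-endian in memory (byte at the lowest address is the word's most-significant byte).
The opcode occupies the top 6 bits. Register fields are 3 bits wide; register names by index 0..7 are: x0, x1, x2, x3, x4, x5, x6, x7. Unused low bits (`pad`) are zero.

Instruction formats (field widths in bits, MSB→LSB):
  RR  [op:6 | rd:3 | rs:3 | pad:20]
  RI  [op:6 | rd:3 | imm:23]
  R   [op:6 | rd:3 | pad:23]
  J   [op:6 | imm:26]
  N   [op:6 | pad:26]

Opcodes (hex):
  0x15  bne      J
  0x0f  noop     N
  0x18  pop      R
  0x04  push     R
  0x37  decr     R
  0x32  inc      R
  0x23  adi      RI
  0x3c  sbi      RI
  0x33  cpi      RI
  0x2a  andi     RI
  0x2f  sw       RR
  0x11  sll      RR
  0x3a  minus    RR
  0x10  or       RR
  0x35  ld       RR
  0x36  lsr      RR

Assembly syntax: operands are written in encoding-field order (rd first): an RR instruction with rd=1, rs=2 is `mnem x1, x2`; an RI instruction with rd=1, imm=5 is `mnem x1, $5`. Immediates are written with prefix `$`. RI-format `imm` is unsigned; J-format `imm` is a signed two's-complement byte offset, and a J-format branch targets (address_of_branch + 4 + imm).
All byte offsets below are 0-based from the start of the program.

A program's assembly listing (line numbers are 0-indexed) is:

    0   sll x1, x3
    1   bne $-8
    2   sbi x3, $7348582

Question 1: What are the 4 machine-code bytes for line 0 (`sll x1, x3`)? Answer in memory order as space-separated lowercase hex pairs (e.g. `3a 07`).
44 b0 00 00

0. sll fields op=0x11:6|rd=1:3|rs=3:3|pad=0:20 → word 44b00000h → 44 b0 00 00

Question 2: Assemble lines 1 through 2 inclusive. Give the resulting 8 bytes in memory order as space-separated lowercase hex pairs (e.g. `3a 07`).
L1: bne op=0x15:6|imm=-8:26 ⇒ 0x57fffff8 ⇒ big 57 ff ff f8
L2: sbi op=0x3c:6|rd=3:3|imm=7348582:23 ⇒ 0xf1f02166 ⇒ big f1 f0 21 66

57 ff ff f8 f1 f0 21 66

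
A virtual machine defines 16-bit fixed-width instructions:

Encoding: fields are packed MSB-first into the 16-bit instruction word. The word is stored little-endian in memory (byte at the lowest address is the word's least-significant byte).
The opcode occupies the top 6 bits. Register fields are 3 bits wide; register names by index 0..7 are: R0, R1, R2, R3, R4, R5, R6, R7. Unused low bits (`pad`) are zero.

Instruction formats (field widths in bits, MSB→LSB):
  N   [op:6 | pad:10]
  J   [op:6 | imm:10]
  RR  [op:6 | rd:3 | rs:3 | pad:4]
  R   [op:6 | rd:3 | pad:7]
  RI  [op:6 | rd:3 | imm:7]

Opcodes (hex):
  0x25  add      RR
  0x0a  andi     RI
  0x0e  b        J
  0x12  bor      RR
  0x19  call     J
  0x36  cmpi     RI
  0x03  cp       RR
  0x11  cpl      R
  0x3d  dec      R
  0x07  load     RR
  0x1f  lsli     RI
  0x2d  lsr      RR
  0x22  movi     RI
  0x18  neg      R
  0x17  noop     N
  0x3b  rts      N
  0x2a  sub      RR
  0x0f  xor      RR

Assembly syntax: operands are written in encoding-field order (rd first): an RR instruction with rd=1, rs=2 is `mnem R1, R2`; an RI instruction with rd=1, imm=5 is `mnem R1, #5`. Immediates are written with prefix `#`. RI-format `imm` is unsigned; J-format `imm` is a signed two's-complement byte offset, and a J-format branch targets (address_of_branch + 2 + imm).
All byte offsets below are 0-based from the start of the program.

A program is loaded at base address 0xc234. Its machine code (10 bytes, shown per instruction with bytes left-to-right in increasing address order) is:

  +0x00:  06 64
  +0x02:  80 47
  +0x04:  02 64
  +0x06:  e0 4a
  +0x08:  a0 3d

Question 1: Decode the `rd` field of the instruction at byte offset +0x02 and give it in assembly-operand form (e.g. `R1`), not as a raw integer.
R7

off 0x02: read 80 47 as little → 0x4780
  op=0x4780>>10=0x11 ⇒ cpl (R)
  rd: (w>>7)&0x7=0x7 → R7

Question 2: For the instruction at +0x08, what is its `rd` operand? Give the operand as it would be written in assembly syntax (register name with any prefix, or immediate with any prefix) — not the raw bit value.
@+08  little-endian(a0 3d) = 0x3da0
  top 6b → 0xf → xor [RR]
  rd@[9:7]=0x3 ⇒ R3
  rs@[6:4]=0x2 ⇒ R2

R3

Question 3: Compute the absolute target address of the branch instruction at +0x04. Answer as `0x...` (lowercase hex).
0xc23c

off 0x04: read 02 64 as little → 0x6402
  op=0x6402>>10=0x19 ⇒ call (J)
  [9:0] imm=2 = #2
  target = base 0xc234 + off 0x04 + 2 + imm 2 = 0xc23c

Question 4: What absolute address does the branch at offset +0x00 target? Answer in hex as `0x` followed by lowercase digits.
@+00  little-endian(06 64) = 0x6406
  op=0x6406>>10=0x19 ⇒ call (J)
  [9:0] imm=6 = #6
  target = base 0xc234 + off 0x00 + 2 + imm 6 = 0xc23c

0xc23c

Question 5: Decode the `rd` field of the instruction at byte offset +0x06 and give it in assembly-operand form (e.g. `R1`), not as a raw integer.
R5

+0x06: e0 4a ⇒ word 0x4ae0 (little)
  top 6b → 0x12 → bor [RR]
  [9:7] rd=5 = R5
  [6:4] rs=6 = R6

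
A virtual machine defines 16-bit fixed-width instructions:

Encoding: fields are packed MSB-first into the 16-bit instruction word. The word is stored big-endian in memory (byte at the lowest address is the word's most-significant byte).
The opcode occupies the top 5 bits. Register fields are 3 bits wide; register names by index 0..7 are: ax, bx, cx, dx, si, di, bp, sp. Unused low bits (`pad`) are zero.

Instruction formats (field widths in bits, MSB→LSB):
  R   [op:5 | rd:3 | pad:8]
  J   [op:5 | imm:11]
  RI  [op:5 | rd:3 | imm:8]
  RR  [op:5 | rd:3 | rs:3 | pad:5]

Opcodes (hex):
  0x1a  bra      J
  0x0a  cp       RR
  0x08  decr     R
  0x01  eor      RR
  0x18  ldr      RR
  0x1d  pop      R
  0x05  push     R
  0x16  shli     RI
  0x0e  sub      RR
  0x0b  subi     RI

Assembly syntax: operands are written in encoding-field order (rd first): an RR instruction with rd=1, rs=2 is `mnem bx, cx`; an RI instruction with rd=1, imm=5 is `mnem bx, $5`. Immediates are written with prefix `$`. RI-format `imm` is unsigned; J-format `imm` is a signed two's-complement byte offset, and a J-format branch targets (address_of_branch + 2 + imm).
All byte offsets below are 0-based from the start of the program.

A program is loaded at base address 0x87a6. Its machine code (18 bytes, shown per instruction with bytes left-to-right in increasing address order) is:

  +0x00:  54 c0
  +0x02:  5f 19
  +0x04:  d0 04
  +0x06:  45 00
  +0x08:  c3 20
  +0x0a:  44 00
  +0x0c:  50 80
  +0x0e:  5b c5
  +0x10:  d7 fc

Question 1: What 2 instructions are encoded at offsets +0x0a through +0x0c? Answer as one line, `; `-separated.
decr si; cp ax, si

off 0x0a: read 44 00 as big → 0x4400
  top 5b → 0x8 → decr [R]
  rd@[10:8]=0x4 ⇒ si
off 0x0c: read 50 80 as big → 0x5080
  top 5b → 0xa → cp [RR]
  rd@[10:8]=0x0 ⇒ ax
  rs@[7:5]=0x4 ⇒ si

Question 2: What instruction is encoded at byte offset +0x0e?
subi dx, $197

+0x0e: 5b c5 ⇒ word 0x5bc5 (big)
  op=0x5bc5>>11=0xb ⇒ subi (RI)
  rd: (w>>8)&0x7=0x3 → dx
  imm: (w>>0)&0xff=0xc5 → $197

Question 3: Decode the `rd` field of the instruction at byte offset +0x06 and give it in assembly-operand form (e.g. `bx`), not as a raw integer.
off 0x06: read 45 00 as big → 0x4500
  opcode bits[15:11]=0x8: decr/R
  rd: (w>>8)&0x7=0x5 → di

di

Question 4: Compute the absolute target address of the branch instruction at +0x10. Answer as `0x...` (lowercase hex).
0x87b4

+0x10: d7 fc ⇒ word 0xd7fc (big)
  op=0xd7fc>>11=0x1a ⇒ bra (J)
  [10:0] imm=2044 (s11→-4) = $-4
  target = base 0x87a6 + off 0x10 + 2 + imm -4 = 0x87b4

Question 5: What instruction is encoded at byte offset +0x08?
ldr dx, bx

[08] c3 20 → 0xc320
  op=0xc320>>11=0x18 ⇒ ldr (RR)
  [10:8] rd=3 = dx
  [7:5] rs=1 = bx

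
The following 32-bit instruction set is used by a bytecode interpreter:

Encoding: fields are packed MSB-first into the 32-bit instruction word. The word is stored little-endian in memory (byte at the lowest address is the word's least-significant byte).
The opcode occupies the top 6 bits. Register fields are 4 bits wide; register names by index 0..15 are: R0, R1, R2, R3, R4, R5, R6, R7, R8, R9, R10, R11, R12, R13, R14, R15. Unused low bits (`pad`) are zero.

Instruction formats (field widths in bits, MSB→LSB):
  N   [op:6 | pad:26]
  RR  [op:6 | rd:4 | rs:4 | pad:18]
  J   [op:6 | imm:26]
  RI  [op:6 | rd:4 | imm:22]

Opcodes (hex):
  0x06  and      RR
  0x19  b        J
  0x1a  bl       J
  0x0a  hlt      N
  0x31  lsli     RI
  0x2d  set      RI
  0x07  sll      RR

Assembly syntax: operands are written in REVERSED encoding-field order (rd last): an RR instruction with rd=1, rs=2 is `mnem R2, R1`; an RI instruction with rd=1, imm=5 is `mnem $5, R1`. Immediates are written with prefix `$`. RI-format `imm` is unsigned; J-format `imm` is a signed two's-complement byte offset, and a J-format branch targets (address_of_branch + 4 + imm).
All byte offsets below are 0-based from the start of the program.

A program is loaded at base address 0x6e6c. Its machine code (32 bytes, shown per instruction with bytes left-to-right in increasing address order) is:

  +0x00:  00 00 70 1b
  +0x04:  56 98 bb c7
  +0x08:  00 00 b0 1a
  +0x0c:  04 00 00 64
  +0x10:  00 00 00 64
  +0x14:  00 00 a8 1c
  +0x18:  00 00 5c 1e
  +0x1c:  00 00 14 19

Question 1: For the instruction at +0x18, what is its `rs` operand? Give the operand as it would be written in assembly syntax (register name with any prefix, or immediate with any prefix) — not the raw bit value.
[18] 00 00 5c 1e → 0x1e5c0000
  op=0x1e5c0000>>26=0x7 ⇒ sll (RR)
  [25:22] rd=9 = R9
  [21:18] rs=7 = R7

R7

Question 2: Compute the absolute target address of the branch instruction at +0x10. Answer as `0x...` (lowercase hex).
[10] 00 00 00 64 → 0x64000000
  top 6b → 0x19 → b [J]
  imm@[25:0]=0x0 ⇒ $0
  target = base 0x6e6c + off 0x10 + 4 + imm 0 = 0x6e80

0x6e80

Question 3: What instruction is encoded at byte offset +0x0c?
@+0c  little-endian(04 00 00 64) = 0x64000004
  top 6b → 0x19 → b [J]
  imm: (w>>0)&0x3ffffff=0x4 → $4

b $4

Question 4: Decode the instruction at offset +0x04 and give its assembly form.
off 0x04: read 56 98 bb c7 as little → 0xc7bb9856
  opcode bits[31:26]=0x31: lsli/RI
  rd: (w>>22)&0xf=0xe → R14
  imm: (w>>0)&0x3fffff=0x3b9856 → $3905622

lsli $3905622, R14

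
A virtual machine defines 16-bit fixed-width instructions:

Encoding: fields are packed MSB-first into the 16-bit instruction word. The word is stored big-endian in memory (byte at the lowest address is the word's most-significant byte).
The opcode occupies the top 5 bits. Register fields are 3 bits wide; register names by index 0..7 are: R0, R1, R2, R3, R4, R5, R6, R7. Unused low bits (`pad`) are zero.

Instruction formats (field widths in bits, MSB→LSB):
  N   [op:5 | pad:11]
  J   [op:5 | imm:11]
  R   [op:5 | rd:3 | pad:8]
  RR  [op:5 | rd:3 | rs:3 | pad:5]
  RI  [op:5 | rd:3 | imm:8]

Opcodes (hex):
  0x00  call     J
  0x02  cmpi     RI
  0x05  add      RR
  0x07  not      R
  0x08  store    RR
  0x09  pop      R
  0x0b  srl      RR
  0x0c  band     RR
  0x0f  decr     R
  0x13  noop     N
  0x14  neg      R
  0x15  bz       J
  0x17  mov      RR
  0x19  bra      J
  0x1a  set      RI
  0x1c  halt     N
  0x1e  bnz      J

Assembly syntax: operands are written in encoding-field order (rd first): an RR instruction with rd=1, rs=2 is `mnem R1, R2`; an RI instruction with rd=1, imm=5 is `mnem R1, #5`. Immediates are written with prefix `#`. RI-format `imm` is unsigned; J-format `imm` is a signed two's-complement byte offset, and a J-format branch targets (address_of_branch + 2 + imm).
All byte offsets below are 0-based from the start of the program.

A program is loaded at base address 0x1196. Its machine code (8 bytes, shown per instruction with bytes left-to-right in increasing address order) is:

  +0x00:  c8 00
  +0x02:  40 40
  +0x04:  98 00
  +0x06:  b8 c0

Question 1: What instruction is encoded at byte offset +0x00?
+0x00: c8 00 ⇒ word 0xc800 (big)
  opcode bits[15:11]=0x19: bra/J
  [10:0] imm=0 = #0

bra #0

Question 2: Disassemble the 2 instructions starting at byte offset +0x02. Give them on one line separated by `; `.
store R0, R2; noop

[02] 40 40 → 0x4040
  op=0x4040>>11=0x8 ⇒ store (RR)
  [10:8] rd=0 = R0
  [7:5] rs=2 = R2
[04] 98 00 → 0x9800
  op=0x9800>>11=0x13 ⇒ noop (N)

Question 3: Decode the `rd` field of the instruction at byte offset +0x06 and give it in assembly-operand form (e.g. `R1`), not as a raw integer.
off 0x06: read b8 c0 as big → 0xb8c0
  opcode bits[15:11]=0x17: mov/RR
  rd: (w>>8)&0x7=0x0 → R0
  rs: (w>>5)&0x7=0x6 → R6

R0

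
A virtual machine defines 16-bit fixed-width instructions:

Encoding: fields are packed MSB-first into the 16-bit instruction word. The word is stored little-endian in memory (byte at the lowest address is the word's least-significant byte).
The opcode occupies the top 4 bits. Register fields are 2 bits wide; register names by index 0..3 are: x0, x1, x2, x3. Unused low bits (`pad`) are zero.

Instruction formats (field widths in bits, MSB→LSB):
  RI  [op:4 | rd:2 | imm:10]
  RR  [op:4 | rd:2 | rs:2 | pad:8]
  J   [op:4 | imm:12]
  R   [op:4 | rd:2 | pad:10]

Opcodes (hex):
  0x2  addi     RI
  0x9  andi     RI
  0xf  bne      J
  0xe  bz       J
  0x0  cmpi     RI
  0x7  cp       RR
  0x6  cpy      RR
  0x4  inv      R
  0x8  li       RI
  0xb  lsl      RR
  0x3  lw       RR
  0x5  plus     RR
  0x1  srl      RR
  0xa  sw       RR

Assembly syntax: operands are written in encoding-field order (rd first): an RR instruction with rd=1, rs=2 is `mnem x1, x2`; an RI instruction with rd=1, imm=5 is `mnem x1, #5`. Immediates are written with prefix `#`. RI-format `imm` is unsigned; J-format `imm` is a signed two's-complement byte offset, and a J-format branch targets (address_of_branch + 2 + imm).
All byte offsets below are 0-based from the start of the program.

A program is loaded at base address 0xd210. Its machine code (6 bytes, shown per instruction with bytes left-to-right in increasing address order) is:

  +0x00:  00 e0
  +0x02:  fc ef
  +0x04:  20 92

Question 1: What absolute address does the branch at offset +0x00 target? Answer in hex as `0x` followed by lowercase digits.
0xd212

off 0x00: read 00 e0 as little → 0xe000
  opcode bits[15:12]=0xe: bz/J
  imm: (w>>0)&0xfff=0x0 → #0
  target = base 0xd210 + off 0x00 + 2 + imm 0 = 0xd212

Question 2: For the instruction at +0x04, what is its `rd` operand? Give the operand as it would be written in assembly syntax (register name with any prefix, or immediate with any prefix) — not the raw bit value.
+0x04: 20 92 ⇒ word 0x9220 (little)
  top 4b → 0x9 → andi [RI]
  [11:10] rd=0 = x0
  [9:0] imm=544 = #544

x0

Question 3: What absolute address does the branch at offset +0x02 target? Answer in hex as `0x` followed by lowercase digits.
0xd210

@+02  little-endian(fc ef) = 0xeffc
  top 4b → 0xe → bz [J]
  imm: (w>>0)&0xfff=0xffc (s12→-4) → #-4
  target = base 0xd210 + off 0x02 + 2 + imm -4 = 0xd210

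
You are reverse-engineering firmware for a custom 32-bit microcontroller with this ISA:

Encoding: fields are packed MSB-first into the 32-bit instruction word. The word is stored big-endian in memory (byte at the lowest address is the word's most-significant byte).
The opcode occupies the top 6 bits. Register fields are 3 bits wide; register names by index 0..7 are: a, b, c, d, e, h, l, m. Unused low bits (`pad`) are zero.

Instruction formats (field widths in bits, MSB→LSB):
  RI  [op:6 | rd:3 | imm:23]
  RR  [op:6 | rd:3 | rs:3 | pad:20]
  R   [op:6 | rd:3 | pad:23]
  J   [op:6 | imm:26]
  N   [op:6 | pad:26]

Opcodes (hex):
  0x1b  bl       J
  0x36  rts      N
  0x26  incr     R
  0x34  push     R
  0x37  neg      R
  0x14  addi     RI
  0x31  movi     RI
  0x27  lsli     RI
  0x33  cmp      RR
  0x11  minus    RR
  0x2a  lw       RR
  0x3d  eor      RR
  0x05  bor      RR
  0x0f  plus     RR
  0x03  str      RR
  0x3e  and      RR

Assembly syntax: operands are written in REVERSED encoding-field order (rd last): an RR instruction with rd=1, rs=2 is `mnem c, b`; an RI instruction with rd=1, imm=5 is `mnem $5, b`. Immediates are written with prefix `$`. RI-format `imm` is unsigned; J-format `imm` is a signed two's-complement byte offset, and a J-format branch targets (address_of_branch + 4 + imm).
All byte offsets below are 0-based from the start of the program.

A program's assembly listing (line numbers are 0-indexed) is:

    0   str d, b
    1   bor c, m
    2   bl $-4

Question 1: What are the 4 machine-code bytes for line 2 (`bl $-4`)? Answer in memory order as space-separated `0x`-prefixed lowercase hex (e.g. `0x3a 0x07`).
0x6f 0xff 0xff 0xfc

2. bl fields op=0x1b:6|imm=-4:26 → word 6ffffffch → 6f ff ff fc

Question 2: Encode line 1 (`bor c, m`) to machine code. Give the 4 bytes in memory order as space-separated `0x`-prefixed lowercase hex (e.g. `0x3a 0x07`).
0x17 0xa0 0x00 0x00

line 1 (bor): pack op=0x5:6|rd=7:3|rs=2:3|pad=0:20 = 0x17a00000; big→ 17 a0 00 00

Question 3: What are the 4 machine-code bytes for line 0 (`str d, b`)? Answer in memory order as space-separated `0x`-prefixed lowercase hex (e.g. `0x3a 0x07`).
L0: str op=0x3:6|rd=1:3|rs=3:3|pad=0:20 ⇒ 0x0cb00000 ⇒ big 0c b0 00 00

0x0c 0xb0 0x00 0x00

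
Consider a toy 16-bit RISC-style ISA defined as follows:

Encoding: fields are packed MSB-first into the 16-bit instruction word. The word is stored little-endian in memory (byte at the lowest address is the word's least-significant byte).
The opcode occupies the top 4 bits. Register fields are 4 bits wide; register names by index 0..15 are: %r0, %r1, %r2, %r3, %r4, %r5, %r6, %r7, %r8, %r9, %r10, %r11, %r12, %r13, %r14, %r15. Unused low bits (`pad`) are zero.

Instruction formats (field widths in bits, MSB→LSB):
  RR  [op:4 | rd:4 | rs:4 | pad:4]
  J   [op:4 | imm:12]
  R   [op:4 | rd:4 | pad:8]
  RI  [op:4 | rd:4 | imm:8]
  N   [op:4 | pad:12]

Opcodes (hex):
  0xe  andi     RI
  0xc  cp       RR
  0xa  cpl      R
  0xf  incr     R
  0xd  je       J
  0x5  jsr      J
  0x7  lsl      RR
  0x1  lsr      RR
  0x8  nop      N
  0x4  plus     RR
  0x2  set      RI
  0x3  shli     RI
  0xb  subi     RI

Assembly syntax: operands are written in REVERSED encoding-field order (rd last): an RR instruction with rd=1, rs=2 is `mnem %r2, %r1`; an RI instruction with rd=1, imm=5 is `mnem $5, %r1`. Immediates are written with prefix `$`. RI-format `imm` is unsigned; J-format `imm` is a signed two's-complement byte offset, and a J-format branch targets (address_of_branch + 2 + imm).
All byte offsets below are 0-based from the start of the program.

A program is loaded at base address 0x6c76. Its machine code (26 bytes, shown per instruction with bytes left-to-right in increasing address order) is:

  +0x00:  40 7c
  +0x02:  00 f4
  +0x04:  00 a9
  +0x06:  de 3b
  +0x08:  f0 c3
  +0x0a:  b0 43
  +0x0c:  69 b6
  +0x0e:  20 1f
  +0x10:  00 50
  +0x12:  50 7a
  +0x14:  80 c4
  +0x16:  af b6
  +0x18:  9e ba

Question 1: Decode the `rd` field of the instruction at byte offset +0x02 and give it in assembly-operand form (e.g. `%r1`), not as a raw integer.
off 0x02: read 00 f4 as little → 0xf400
  opcode bits[15:12]=0xf: incr/R
  rd@[11:8]=0x4 ⇒ %r4

%r4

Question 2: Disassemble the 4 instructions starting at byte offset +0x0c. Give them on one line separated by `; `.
off 0x0c: read 69 b6 as little → 0xb669
  top 4b → 0xb → subi [RI]
  [11:8] rd=6 = %r6
  [7:0] imm=105 = $105
off 0x0e: read 20 1f as little → 0x1f20
  top 4b → 0x1 → lsr [RR]
  [11:8] rd=15 = %r15
  [7:4] rs=2 = %r2
off 0x10: read 00 50 as little → 0x5000
  top 4b → 0x5 → jsr [J]
  [11:0] imm=0 = $0
off 0x12: read 50 7a as little → 0x7a50
  top 4b → 0x7 → lsl [RR]
  [11:8] rd=10 = %r10
  [7:4] rs=5 = %r5

subi $105, %r6; lsr %r2, %r15; jsr $0; lsl %r5, %r10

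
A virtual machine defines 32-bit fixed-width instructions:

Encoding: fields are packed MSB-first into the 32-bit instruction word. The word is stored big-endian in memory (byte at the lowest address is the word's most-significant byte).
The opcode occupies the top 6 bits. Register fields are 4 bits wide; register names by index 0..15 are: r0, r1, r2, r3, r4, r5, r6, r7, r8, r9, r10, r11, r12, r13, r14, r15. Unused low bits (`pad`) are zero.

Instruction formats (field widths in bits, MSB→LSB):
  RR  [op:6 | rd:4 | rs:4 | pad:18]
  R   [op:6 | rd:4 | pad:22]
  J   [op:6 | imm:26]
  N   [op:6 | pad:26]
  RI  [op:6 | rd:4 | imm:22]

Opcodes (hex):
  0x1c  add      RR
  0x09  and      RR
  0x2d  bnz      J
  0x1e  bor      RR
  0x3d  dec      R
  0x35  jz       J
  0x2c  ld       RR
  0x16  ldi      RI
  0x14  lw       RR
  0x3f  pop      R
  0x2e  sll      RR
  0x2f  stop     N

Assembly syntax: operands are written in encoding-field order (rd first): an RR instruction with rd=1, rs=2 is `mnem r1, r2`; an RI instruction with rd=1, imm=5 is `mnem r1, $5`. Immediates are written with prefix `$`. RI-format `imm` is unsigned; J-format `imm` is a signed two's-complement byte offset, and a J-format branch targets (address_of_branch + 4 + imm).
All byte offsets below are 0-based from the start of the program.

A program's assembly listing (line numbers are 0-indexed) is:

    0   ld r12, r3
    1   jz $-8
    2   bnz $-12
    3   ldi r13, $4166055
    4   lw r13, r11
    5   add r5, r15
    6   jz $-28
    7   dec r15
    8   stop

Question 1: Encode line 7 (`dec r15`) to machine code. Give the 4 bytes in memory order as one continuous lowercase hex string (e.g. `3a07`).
f7c00000

L7: dec op=0x3d:6|rd=15:4|pad=0:22 ⇒ 0xf7c00000 ⇒ big f7 c0 00 00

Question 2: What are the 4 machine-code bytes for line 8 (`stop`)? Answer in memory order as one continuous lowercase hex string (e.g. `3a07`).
line 8 (stop): pack op=0x2f:6|pad=0:26 = 0xbc000000; big→ bc 00 00 00

bc000000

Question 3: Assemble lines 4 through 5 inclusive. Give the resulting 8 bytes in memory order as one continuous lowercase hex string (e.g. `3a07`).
536c0000717c0000

line 4 (lw): pack op=0x14:6|rd=13:4|rs=11:4|pad=0:18 = 0x536c0000; big→ 53 6c 00 00
line 5 (add): pack op=0x1c:6|rd=5:4|rs=15:4|pad=0:18 = 0x717c0000; big→ 71 7c 00 00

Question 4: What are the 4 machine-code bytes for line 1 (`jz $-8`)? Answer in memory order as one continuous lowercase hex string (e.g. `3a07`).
1. jz fields op=0x35:6|imm=-8:26 → word d7fffff8h → d7 ff ff f8

d7fffff8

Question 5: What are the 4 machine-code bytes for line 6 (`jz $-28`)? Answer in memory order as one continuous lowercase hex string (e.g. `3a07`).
line 6 (jz): pack op=0x35:6|imm=-28:26 = 0xd7ffffe4; big→ d7 ff ff e4

d7ffffe4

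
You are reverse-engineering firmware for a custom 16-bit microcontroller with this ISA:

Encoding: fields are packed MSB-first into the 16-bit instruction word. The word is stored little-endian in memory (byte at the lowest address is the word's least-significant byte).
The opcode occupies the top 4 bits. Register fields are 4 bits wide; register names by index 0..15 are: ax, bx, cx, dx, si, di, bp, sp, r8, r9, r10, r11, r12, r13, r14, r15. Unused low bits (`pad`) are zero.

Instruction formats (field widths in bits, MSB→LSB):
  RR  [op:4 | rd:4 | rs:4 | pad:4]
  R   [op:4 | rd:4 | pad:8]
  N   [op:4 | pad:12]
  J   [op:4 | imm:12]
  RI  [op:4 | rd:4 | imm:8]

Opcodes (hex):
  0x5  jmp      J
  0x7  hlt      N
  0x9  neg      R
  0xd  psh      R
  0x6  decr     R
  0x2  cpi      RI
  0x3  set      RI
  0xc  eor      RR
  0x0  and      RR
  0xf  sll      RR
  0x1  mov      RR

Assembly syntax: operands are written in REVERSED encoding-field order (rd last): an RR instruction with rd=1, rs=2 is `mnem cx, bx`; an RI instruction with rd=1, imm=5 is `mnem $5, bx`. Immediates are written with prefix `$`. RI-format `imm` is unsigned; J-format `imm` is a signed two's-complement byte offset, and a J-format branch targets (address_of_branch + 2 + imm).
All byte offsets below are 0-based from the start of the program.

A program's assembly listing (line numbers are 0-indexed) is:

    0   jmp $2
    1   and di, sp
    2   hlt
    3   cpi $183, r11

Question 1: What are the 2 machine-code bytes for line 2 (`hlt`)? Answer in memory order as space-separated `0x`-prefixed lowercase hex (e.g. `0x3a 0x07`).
0x00 0x70

line 2 (hlt): pack op=0x7:4|pad=0:12 = 0x7000; little→ 00 70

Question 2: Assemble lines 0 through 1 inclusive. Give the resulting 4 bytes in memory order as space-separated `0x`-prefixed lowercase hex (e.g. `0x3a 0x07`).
L0: jmp op=0x5:4|imm=2:12 ⇒ 0x5002 ⇒ little 02 50
L1: and op=0x0:4|rd=7:4|rs=5:4|pad=0:4 ⇒ 0x0750 ⇒ little 50 07

0x02 0x50 0x50 0x07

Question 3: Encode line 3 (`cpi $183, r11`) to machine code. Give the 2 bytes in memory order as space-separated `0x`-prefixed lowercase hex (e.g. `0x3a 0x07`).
0xb7 0x2b

line 3 (cpi): pack op=0x2:4|rd=11:4|imm=183:8 = 0x2bb7; little→ b7 2b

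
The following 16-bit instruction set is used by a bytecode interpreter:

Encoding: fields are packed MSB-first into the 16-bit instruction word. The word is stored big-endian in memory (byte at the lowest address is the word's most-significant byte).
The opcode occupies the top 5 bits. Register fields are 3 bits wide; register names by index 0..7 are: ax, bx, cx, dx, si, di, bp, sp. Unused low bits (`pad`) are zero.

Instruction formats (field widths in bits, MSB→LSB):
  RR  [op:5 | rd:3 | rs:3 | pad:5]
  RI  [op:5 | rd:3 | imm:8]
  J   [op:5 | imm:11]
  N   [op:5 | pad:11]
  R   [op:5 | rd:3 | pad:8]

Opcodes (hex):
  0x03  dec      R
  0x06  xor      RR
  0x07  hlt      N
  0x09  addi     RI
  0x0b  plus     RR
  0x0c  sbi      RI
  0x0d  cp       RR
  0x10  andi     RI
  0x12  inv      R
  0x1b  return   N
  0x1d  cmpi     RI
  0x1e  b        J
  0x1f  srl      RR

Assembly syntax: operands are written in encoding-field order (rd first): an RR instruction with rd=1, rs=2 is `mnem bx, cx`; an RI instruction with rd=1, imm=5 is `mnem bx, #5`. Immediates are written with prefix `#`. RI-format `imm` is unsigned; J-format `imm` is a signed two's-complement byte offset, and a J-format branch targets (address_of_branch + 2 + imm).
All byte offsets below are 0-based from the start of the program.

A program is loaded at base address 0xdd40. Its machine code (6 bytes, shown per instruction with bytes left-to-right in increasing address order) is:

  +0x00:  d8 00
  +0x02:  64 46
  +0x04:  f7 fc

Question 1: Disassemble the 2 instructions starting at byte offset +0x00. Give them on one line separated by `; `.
return; sbi si, #70

[00] d8 00 → 0xd800
  top 5b → 0x1b → return [N]
[02] 64 46 → 0x6446
  top 5b → 0xc → sbi [RI]
  rd@[10:8]=0x4 ⇒ si
  imm@[7:0]=0x46 ⇒ #70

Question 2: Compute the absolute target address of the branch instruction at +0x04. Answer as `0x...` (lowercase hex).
0xdd42

@+04  big-endian(f7 fc) = 0xf7fc
  top 5b → 0x1e → b [J]
  [10:0] imm=2044 (s11→-4) = #-4
  target = base 0xdd40 + off 0x04 + 2 + imm -4 = 0xdd42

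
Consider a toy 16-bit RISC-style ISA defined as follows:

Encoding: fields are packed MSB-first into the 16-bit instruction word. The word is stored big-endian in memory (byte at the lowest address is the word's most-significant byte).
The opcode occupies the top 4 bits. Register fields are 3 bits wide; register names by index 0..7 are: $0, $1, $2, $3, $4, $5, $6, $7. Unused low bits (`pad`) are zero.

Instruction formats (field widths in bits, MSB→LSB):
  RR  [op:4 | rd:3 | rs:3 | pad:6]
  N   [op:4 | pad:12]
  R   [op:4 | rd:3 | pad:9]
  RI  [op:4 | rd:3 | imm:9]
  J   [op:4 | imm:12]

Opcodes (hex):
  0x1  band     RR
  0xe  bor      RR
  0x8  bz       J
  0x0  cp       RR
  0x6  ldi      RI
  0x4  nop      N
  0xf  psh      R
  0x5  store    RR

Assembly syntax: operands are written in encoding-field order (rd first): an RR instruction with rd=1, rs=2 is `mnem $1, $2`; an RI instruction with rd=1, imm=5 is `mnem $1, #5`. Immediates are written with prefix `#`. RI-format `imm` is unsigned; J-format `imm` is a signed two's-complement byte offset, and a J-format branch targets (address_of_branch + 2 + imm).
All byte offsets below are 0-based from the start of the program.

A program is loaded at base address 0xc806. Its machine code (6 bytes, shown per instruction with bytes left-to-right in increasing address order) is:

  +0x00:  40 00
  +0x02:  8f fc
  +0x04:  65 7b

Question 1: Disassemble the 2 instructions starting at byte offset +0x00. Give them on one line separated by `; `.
off 0x00: read 40 00 as big → 0x4000
  top 4b → 0x4 → nop [N]
off 0x02: read 8f fc as big → 0x8ffc
  top 4b → 0x8 → bz [J]
  imm@[11:0]=0xffc (s12→-4) ⇒ #-4

nop; bz #-4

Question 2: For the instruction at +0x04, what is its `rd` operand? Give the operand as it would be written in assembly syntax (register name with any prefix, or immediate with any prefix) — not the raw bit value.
$2

+0x04: 65 7b ⇒ word 0x657b (big)
  opcode bits[15:12]=0x6: ldi/RI
  rd: (w>>9)&0x7=0x2 → $2
  imm: (w>>0)&0x1ff=0x17b → #379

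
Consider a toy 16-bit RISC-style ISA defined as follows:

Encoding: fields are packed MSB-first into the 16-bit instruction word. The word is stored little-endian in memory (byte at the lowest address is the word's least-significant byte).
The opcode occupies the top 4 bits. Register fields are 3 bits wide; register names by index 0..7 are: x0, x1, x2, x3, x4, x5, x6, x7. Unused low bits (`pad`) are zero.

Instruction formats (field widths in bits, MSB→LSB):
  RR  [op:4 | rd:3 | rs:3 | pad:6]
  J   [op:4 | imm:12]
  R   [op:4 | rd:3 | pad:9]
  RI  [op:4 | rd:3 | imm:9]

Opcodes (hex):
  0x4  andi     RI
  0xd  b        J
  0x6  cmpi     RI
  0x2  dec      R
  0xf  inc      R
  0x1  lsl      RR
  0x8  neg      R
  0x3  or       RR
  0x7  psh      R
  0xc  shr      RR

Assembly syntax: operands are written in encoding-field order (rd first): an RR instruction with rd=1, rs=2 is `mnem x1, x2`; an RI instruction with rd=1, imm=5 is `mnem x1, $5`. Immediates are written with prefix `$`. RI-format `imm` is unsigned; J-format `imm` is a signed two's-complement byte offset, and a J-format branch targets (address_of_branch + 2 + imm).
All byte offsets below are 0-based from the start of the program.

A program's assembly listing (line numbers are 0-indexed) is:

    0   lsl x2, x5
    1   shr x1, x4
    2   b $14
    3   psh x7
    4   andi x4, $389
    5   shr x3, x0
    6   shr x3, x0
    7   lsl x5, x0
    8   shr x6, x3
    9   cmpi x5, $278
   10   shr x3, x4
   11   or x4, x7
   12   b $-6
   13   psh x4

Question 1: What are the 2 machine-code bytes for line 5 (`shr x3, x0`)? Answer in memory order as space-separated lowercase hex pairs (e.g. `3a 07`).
00 c6

L5: shr op=0xc:4|rd=3:3|rs=0:3|pad=0:6 ⇒ 0xc600 ⇒ little 00 c6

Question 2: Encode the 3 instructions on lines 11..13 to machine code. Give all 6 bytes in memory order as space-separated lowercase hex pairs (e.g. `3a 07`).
c0 39 fa df 00 78

L11: or op=0x3:4|rd=4:3|rs=7:3|pad=0:6 ⇒ 0x39c0 ⇒ little c0 39
L12: b op=0xd:4|imm=-6:12 ⇒ 0xdffa ⇒ little fa df
L13: psh op=0x7:4|rd=4:3|pad=0:9 ⇒ 0x7800 ⇒ little 00 78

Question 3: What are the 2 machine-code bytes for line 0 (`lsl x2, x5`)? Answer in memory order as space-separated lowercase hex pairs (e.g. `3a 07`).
line 0 (lsl): pack op=0x1:4|rd=2:3|rs=5:3|pad=0:6 = 0x1540; little→ 40 15

40 15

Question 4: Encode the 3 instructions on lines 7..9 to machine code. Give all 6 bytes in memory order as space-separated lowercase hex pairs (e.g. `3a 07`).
L7: lsl op=0x1:4|rd=5:3|rs=0:3|pad=0:6 ⇒ 0x1a00 ⇒ little 00 1a
L8: shr op=0xc:4|rd=6:3|rs=3:3|pad=0:6 ⇒ 0xccc0 ⇒ little c0 cc
L9: cmpi op=0x6:4|rd=5:3|imm=278:9 ⇒ 0x6b16 ⇒ little 16 6b

00 1a c0 cc 16 6b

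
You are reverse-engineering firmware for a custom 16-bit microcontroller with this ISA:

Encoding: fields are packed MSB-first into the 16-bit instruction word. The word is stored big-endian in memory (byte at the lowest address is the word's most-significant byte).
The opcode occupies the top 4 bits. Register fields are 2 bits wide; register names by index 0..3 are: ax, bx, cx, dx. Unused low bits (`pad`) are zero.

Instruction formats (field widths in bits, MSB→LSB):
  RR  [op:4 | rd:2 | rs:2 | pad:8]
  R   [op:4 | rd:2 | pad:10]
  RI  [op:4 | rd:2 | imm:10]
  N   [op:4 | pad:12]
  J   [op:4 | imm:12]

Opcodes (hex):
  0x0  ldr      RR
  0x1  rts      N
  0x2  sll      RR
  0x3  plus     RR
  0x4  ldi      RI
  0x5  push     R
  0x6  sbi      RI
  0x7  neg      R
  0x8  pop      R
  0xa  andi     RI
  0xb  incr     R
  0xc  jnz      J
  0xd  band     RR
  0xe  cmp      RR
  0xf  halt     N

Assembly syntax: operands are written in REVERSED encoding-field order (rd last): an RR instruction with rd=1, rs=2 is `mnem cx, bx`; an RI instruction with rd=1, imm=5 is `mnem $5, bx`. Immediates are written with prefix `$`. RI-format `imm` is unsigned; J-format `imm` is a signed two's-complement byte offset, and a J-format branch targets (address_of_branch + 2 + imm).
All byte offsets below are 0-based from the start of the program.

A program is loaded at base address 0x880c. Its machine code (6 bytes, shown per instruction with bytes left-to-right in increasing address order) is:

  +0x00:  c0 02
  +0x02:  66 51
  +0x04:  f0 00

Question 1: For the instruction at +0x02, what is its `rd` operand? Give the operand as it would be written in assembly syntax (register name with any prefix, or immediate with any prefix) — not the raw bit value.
bx

+0x02: 66 51 ⇒ word 0x6651 (big)
  top 4b → 0x6 → sbi [RI]
  [11:10] rd=1 = bx
  [9:0] imm=593 = $593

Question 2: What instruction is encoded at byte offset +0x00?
jnz $2

+0x00: c0 02 ⇒ word 0xc002 (big)
  op=0xc002>>12=0xc ⇒ jnz (J)
  imm: (w>>0)&0xfff=0x2 → $2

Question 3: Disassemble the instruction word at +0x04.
halt

+0x04: f0 00 ⇒ word 0xf000 (big)
  op=0xf000>>12=0xf ⇒ halt (N)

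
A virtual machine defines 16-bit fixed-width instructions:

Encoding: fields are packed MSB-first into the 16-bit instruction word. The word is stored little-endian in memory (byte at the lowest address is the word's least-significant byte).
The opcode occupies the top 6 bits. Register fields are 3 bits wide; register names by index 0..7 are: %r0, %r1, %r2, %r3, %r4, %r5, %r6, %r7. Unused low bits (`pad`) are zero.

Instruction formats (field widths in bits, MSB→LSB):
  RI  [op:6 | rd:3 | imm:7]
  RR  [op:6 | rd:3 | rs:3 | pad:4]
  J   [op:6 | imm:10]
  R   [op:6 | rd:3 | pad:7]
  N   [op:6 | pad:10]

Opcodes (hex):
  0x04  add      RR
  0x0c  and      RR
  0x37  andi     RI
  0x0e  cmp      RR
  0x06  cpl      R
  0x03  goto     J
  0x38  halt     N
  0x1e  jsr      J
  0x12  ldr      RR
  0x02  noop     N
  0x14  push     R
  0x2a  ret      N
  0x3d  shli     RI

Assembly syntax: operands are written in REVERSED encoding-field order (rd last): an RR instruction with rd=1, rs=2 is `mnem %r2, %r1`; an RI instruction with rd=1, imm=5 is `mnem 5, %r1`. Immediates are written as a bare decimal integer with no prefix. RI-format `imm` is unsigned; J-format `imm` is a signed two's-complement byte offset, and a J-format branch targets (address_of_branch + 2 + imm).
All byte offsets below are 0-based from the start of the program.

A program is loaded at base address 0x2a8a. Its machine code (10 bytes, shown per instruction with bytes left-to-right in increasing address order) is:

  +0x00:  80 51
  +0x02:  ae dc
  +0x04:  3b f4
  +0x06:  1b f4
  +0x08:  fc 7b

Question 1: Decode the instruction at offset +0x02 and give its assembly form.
[02] ae dc → 0xdcae
  opcode bits[15:10]=0x37: andi/RI
  rd: (w>>7)&0x7=0x1 → %r1
  imm: (w>>0)&0x7f=0x2e → 46

andi 46, %r1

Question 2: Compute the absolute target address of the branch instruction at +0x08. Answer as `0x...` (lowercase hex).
off 0x08: read fc 7b as little → 0x7bfc
  opcode bits[15:10]=0x1e: jsr/J
  [9:0] imm=1020 (s10→-4) = -4
  target = base 0x2a8a + off 0x08 + 2 + imm -4 = 0x2a90

0x2a90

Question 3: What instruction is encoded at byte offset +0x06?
@+06  little-endian(1b f4) = 0xf41b
  top 6b → 0x3d → shli [RI]
  rd: (w>>7)&0x7=0x0 → %r0
  imm: (w>>0)&0x7f=0x1b → 27

shli 27, %r0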